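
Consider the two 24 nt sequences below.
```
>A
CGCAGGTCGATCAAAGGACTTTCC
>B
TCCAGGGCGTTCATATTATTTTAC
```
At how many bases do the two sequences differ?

9

The sequences differ at bases 1, 2, 7, 10, 14, 16, 17, 19, 23 (1-based) — 9 in total.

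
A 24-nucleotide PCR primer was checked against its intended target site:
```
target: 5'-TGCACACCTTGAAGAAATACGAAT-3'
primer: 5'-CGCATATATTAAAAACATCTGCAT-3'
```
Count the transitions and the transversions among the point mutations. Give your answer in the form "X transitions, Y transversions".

6 transitions, 4 transversions

Mismatches (1-based):
base 1: T→C (pyrimidine→pyrimidine, transition)
base 5: C→T (pyrimidine→pyrimidine, transition)
base 7: C→T (pyrimidine→pyrimidine, transition)
base 8: C→A (pyrimidine→purine, transversion)
base 11: G→A (purine→purine, transition)
base 14: G→A (purine→purine, transition)
base 16: A→C (purine→pyrimidine, transversion)
base 19: A→C (purine→pyrimidine, transversion)
base 20: C→T (pyrimidine→pyrimidine, transition)
base 22: A→C (purine→pyrimidine, transversion)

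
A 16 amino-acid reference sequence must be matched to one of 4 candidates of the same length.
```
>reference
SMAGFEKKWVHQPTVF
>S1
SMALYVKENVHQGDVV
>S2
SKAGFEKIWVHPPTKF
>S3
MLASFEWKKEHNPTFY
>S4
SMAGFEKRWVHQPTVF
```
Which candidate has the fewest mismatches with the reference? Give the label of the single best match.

S4

S1 differs at 8 positions; S2 differs at 4 positions; S3 differs at 9 positions; S4 differs at 1 position. The closest is S4.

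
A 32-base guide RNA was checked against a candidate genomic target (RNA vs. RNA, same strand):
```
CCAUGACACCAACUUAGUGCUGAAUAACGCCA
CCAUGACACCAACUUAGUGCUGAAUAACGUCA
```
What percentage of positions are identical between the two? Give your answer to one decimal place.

1 position differs (30), so 31 of 32 match: 31/32 = 96.88%.

96.9%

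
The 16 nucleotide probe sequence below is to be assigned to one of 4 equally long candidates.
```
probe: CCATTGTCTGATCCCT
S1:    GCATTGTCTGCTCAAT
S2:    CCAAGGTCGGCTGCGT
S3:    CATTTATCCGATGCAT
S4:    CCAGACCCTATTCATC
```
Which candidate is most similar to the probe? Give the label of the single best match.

Hamming distances to probe — S1: 4; S2: 6; S3: 6; S4: 9.
Smallest is S1 with 4 mismatches.

S1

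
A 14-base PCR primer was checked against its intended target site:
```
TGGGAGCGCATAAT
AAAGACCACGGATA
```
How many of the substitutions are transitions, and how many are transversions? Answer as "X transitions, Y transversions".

Transitions (purine↔purine or pyrimidine↔pyrimidine): 2 G→A, 3 G→A, 8 G→A, 10 A→G.
Transversions (purine↔pyrimidine): 1 T→A, 6 G→C, 11 T→G, 13 A→T, 14 T→A.

4 transitions, 5 transversions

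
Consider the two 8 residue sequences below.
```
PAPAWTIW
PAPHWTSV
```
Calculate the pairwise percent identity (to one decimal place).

Mismatches at positions 4, 7, 8 (1-based): 3 of 8.
Identical positions: 5/8 = 62.5% → 62.5%.

62.5%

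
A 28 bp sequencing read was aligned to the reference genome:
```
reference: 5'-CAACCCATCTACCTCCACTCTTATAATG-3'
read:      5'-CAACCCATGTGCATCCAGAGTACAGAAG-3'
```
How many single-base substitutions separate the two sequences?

11

Comparing position by position, 11 positions differ: 9 (C/G), 11 (A/G), 13 (C/A), 18 (C/G), 19 (T/A), 20 (C/G), 22 (T/A), 23 (A/C), 24 (T/A), 25 (A/G), 27 (T/A).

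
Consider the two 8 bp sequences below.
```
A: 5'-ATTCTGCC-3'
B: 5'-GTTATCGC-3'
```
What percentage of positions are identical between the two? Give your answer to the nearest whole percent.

4 positions differ (1, 4, 6, 7), so 4 of 8 match: 4/8 = 50%.

50%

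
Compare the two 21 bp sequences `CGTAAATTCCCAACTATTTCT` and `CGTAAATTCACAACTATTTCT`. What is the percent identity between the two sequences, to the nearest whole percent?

95%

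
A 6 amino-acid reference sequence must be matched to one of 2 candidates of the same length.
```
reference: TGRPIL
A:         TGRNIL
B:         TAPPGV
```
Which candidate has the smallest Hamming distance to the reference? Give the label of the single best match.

A

A differs at 1 residue; B differs at 4 residues. The closest is A.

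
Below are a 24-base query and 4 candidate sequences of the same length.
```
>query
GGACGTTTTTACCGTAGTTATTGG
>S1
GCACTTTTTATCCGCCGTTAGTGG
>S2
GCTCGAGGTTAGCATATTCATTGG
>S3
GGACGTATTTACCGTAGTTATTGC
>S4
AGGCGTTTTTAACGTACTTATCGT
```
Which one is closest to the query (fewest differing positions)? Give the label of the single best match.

S3

S1 differs at 7 positions; S2 differs at 9 positions; S3 differs at 2 positions; S4 differs at 6 positions. The closest is S3.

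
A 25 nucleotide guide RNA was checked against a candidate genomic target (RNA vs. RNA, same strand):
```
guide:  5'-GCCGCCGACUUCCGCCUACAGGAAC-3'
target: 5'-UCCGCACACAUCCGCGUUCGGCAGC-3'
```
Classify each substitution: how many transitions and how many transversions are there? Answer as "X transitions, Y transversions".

2 transitions, 7 transversions

Mismatches (1-based):
site 1: G→U (purine→pyrimidine, transversion)
site 6: C→A (pyrimidine→purine, transversion)
site 7: G→C (purine→pyrimidine, transversion)
site 10: U→A (pyrimidine→purine, transversion)
site 16: C→G (pyrimidine→purine, transversion)
site 18: A→U (purine→pyrimidine, transversion)
site 20: A→G (purine→purine, transition)
site 22: G→C (purine→pyrimidine, transversion)
site 24: A→G (purine→purine, transition)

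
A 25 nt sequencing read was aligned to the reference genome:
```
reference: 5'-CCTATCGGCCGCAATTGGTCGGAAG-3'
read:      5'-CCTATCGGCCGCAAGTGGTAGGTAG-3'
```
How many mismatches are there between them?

Mismatches (1-based): site 15: T→G; site 20: C→A; site 23: A→T.

3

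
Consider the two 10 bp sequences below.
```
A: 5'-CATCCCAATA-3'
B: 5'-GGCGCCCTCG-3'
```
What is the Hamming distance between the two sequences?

8

Comparing position by position, 8 bases differ: 1 (C/G), 2 (A/G), 3 (T/C), 4 (C/G), 7 (A/C), 8 (A/T), 9 (T/C), 10 (A/G).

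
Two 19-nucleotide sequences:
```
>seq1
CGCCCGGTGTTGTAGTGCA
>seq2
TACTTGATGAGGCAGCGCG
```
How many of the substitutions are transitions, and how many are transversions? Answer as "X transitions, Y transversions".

Transitions (purine↔purine or pyrimidine↔pyrimidine): 1 C→T, 2 G→A, 4 C→T, 5 C→T, 7 G→A, 13 T→C, 16 T→C, 19 A→G.
Transversions (purine↔pyrimidine): 10 T→A, 11 T→G.

8 transitions, 2 transversions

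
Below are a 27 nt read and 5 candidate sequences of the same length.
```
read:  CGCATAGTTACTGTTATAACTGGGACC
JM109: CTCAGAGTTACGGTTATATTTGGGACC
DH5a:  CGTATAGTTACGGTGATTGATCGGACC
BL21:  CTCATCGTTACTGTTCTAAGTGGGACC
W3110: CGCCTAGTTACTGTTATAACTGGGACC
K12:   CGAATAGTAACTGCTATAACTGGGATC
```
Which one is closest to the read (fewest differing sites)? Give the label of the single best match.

JM109 differs at 5 sites; DH5a differs at 7 sites; BL21 differs at 4 sites; W3110 differs at 1 site; K12 differs at 4 sites. The closest is W3110.

W3110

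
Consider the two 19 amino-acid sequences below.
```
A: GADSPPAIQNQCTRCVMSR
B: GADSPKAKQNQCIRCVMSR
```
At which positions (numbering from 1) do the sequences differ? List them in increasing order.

6, 8, 13

Scanning 1-based: 6: P/K; 8: I/K; 13: T/I.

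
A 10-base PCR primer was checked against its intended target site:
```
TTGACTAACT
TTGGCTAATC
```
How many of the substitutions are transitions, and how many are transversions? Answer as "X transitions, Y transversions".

Mismatches (1-based):
base 4: A→G (purine→purine, transition)
base 9: C→T (pyrimidine→pyrimidine, transition)
base 10: T→C (pyrimidine→pyrimidine, transition)

3 transitions, 0 transversions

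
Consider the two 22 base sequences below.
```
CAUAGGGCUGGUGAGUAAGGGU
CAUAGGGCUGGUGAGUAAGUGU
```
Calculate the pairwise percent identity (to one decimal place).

95.5%

Mismatch at position 20 (1-based): 1 of 22.
Identical positions: 21/22 = 95.45% → 95.5%.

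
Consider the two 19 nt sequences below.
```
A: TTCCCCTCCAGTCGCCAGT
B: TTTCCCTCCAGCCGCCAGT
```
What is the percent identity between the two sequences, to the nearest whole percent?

89%

2 positions differ (3, 12), so 17 of 19 match: 17/19 = 89.47%.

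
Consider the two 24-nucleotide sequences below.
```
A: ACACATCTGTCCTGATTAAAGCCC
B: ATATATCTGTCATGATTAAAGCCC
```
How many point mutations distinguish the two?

Mismatches (1-based): base 2: C→T; base 4: C→T; base 12: C→A.

3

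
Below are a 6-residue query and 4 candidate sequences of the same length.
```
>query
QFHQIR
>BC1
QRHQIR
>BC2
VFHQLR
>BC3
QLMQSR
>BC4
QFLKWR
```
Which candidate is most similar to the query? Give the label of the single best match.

BC1 differs at 1 residue; BC2 differs at 2 residues; BC3 differs at 3 residues; BC4 differs at 3 residues. The closest is BC1.

BC1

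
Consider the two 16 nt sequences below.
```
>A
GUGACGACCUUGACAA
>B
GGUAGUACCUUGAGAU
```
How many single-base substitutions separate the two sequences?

6

The sequences differ at sites 2, 3, 5, 6, 14, 16 (1-based) — 6 in total.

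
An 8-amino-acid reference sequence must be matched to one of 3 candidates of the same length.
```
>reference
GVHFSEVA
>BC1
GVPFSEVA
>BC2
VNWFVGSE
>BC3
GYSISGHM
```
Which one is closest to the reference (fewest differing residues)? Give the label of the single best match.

Hamming distances to reference — BC1: 1; BC2: 7; BC3: 6.
Smallest is BC1 with 1 mismatch.

BC1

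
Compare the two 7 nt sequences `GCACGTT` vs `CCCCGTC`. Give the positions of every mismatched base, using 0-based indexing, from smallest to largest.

0, 2, 6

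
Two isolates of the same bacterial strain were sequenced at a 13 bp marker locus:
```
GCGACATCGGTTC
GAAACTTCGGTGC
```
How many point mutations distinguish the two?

4

Mismatches (1-based): base 2: C→A; base 3: G→A; base 6: A→T; base 12: T→G.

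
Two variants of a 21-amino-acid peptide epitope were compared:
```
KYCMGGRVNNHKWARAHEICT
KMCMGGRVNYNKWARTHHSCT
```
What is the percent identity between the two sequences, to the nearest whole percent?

71%

Mismatches at positions 2, 10, 11, 16, 18, 19 (1-based): 6 of 21.
Identical positions: 15/21 = 71.43% → 71%.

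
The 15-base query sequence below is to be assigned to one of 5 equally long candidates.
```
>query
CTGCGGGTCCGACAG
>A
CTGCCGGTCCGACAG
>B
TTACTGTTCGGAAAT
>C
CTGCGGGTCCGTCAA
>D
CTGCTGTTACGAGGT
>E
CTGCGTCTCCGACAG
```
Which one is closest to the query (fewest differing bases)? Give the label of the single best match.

A

A differs at 1 base; B differs at 7 bases; C differs at 2 bases; D differs at 6 bases; E differs at 2 bases. The closest is A.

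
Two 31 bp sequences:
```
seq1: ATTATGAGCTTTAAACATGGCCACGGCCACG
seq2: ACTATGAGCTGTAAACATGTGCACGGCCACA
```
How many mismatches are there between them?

The sequences differ at sites 2, 11, 20, 21, 31 (1-based) — 5 in total.

5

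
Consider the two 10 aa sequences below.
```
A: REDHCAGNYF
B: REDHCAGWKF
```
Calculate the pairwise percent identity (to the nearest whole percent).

80%

Mismatches at positions 8, 9 (1-based): 2 of 10.
Identical positions: 8/10 = 80% → 80%.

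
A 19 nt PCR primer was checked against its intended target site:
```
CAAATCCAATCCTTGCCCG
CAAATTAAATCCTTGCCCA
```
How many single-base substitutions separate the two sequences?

3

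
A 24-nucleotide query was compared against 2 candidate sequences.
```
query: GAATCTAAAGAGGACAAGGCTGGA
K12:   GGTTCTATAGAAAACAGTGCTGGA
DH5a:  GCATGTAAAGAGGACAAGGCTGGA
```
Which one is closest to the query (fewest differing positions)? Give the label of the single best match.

DH5a

K12 differs at 7 positions; DH5a differs at 2 positions. The closest is DH5a.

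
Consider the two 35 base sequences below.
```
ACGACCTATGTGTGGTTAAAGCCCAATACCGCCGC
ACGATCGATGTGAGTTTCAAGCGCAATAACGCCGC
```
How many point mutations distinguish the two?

7

Comparing position by position, 7 sites differ: 5 (C/T), 7 (T/G), 13 (T/A), 15 (G/T), 18 (A/C), 23 (C/G), 29 (C/A).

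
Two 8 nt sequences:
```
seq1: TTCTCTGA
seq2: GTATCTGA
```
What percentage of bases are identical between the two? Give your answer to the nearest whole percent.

Mismatches at positions 1, 3 (1-based): 2 of 8.
Identical positions: 6/8 = 75% → 75%.

75%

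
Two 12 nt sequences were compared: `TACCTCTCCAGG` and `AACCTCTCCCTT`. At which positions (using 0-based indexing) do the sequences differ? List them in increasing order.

0, 9, 10, 11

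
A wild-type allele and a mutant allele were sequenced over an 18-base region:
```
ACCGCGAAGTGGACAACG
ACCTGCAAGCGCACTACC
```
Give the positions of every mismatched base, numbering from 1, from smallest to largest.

4, 5, 6, 10, 12, 15, 18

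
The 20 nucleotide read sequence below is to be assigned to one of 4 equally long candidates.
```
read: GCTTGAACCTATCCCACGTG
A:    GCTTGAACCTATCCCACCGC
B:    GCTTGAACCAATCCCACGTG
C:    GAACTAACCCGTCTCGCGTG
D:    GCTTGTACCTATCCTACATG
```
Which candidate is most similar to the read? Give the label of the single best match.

B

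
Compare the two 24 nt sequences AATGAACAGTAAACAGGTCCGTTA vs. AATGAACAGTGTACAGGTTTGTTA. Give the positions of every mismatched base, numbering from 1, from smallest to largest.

11, 12, 19, 20

Scanning 1-based: 11: A/G; 12: A/T; 19: C/T; 20: C/T.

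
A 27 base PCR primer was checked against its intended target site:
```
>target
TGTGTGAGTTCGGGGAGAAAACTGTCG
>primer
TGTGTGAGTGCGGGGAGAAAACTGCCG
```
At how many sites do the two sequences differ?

Comparing position by position, 2 sites differ: 10 (T/G), 25 (T/C).

2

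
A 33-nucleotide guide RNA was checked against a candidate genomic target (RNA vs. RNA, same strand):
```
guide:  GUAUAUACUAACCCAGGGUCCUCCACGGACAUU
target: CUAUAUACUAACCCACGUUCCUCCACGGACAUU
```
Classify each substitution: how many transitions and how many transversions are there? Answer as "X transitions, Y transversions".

Transitions (purine↔purine or pyrimidine↔pyrimidine): none.
Transversions (purine↔pyrimidine): 1 G→C, 16 G→C, 18 G→U.

0 transitions, 3 transversions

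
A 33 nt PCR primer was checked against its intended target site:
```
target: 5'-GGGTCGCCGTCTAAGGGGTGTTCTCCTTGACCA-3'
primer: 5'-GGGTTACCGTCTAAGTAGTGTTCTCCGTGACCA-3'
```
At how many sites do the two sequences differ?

5

Comparing position by position, 5 sites differ: 5 (C/T), 6 (G/A), 16 (G/T), 17 (G/A), 27 (T/G).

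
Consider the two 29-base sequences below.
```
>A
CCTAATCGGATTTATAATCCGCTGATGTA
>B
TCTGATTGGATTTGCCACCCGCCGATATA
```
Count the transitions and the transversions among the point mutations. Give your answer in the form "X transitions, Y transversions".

Transitions (purine↔purine or pyrimidine↔pyrimidine): 1 C→T, 4 A→G, 7 C→T, 14 A→G, 15 T→C, 18 T→C, 23 T→C, 27 G→A.
Transversions (purine↔pyrimidine): 16 A→C.

8 transitions, 1 transversion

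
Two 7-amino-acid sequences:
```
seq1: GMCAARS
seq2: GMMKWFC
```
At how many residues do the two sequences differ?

The sequences differ at residues 3, 4, 5, 6, 7 (1-based) — 5 in total.

5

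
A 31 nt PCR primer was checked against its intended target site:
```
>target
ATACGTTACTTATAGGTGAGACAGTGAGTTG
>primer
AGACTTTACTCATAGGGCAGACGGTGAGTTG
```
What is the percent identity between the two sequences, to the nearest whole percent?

81%

Mismatches at positions 2, 5, 11, 17, 18, 23 (1-based): 6 of 31.
Identical positions: 25/31 = 80.65% → 81%.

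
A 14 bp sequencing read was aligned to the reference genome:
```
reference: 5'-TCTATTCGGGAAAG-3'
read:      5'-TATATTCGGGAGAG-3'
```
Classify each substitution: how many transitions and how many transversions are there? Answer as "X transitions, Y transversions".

Mismatches (1-based):
site 2: C→A (pyrimidine→purine, transversion)
site 12: A→G (purine→purine, transition)

1 transition, 1 transversion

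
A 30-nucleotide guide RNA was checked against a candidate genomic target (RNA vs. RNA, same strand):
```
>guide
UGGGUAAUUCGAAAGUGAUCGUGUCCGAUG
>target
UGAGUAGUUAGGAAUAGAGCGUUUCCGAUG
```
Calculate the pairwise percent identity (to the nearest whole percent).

Mismatches at positions 3, 7, 10, 12, 15, 16, 19, 23 (1-based): 8 of 30.
Identical positions: 22/30 = 73.33% → 73%.

73%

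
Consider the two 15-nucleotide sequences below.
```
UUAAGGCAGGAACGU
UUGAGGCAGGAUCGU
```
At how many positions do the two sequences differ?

2

The sequences differ at positions 3, 12 (1-based) — 2 in total.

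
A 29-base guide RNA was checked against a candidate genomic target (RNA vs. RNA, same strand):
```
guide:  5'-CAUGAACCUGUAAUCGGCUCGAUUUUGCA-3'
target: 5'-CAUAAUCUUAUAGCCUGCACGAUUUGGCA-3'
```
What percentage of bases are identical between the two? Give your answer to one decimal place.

69.0%

Mismatches at positions 4, 6, 8, 10, 13, 14, 16, 19, 26 (1-based): 9 of 29.
Identical positions: 20/29 = 68.97% → 69.0%.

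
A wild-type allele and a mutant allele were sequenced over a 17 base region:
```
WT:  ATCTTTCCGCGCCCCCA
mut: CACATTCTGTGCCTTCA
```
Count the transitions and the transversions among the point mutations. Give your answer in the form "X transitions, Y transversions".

4 transitions, 3 transversions

Mismatches (1-based):
position 1: A→C (purine→pyrimidine, transversion)
position 2: T→A (pyrimidine→purine, transversion)
position 4: T→A (pyrimidine→purine, transversion)
position 8: C→T (pyrimidine→pyrimidine, transition)
position 10: C→T (pyrimidine→pyrimidine, transition)
position 14: C→T (pyrimidine→pyrimidine, transition)
position 15: C→T (pyrimidine→pyrimidine, transition)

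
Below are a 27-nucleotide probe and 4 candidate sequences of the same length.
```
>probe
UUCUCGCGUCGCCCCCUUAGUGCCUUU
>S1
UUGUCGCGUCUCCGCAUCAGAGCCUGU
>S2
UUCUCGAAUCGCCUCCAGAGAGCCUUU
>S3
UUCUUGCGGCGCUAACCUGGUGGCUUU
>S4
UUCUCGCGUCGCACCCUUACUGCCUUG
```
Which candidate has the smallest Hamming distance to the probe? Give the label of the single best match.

S4

S1 differs at 7 positions; S2 differs at 6 positions; S3 differs at 8 positions; S4 differs at 3 positions. The closest is S4.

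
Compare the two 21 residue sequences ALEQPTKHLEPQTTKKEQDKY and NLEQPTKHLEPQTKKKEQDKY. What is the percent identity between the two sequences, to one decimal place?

2 positions differ (1, 14), so 19 of 21 match: 19/21 = 90.48%.

90.5%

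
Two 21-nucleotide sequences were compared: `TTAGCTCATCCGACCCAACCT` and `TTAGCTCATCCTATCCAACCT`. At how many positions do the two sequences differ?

2

The sequences differ at positions 12, 14 (1-based) — 2 in total.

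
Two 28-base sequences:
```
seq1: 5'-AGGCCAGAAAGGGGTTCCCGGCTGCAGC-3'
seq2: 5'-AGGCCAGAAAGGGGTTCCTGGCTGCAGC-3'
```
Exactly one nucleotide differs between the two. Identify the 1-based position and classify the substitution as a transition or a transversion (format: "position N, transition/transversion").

position 19, transition

Position 19 changes C→T. C is a pyrimidine and T is a pyrimidine, so this is a transition.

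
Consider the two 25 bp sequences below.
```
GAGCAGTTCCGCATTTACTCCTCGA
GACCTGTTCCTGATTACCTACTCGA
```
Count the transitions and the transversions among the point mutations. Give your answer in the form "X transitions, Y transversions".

Mismatches (1-based):
base 3: G→C (purine→pyrimidine, transversion)
base 5: A→T (purine→pyrimidine, transversion)
base 11: G→T (purine→pyrimidine, transversion)
base 12: C→G (pyrimidine→purine, transversion)
base 16: T→A (pyrimidine→purine, transversion)
base 17: A→C (purine→pyrimidine, transversion)
base 20: C→A (pyrimidine→purine, transversion)

0 transitions, 7 transversions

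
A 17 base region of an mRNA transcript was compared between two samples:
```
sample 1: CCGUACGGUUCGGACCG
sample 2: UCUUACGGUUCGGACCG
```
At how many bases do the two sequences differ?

2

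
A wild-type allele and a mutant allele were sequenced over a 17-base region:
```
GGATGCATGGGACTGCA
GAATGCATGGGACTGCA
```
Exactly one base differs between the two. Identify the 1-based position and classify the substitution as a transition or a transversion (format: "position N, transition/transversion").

position 2, transition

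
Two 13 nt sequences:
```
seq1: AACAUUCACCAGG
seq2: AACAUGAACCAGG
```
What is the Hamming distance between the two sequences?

Mismatches (1-based): site 6: U→G; site 7: C→A.

2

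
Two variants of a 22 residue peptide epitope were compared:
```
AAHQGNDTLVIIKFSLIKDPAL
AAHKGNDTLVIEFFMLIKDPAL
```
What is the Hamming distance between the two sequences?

4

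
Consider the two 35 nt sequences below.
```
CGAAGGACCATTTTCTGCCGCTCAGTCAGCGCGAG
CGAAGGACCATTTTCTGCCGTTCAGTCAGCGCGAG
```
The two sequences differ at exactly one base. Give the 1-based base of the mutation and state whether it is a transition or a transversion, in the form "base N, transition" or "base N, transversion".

The sequences differ only at base 21: C→T (pyrimidine→pyrimidine), a transition.

base 21, transition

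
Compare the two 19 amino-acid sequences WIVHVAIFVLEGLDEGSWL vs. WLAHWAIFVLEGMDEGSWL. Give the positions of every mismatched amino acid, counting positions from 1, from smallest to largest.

2, 3, 5, 13

Differences at position 2 (I→L), position 3 (V→A), position 5 (V→W), position 13 (L→M).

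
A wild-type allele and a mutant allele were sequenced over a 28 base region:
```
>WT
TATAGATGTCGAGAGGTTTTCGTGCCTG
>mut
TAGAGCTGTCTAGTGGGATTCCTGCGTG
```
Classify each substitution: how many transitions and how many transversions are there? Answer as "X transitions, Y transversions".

Transitions (purine↔purine or pyrimidine↔pyrimidine): none.
Transversions (purine↔pyrimidine): 3 T→G, 6 A→C, 11 G→T, 14 A→T, 17 T→G, 18 T→A, 22 G→C, 26 C→G.

0 transitions, 8 transversions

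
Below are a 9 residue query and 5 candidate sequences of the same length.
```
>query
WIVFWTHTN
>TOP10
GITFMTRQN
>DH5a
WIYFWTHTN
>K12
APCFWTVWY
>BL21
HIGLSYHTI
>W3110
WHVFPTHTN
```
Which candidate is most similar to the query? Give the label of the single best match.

DH5a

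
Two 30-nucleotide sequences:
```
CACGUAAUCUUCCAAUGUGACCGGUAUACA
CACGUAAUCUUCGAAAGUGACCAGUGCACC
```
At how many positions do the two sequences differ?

Comparing position by position, 6 positions differ: 13 (C/G), 16 (U/A), 23 (G/A), 26 (A/G), 27 (U/C), 30 (A/C).

6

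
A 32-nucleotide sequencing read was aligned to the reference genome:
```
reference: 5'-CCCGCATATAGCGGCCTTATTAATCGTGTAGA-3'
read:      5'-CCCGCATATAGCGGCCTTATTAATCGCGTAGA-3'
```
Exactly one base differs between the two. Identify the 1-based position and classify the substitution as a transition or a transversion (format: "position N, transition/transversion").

Position 27 changes T→C. T is a pyrimidine and C is a pyrimidine, so this is a transition.

position 27, transition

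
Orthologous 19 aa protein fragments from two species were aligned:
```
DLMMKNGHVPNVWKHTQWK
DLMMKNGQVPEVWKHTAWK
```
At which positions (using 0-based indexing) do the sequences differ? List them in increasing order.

7, 10, 16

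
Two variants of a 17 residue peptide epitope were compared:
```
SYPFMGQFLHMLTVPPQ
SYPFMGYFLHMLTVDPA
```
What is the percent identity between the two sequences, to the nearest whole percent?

82%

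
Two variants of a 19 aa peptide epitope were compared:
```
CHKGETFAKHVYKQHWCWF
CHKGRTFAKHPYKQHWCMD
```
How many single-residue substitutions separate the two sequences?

4

Mismatches (1-based): position 5: E→R; position 11: V→P; position 18: W→M; position 19: F→D.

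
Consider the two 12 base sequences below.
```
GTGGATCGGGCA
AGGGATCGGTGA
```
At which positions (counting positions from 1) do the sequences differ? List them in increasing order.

1, 2, 10, 11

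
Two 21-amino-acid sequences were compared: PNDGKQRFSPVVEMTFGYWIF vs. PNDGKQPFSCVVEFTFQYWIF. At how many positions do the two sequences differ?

4

Mismatches (1-based): position 7: R→P; position 10: P→C; position 14: M→F; position 17: G→Q.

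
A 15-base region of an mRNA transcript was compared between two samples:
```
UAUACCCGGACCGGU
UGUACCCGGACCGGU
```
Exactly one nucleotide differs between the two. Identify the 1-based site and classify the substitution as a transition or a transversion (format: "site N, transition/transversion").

site 2, transition

Site 2 changes A→G. A is a purine and G is a purine, so this is a transition.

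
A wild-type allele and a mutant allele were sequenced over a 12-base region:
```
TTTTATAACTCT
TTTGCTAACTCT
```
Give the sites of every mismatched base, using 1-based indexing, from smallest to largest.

4, 5

Differences at site 4 (T→G), site 5 (A→C).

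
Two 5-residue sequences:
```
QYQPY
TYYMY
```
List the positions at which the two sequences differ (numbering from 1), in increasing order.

1, 3, 4

Differences at position 1 (Q→T), position 3 (Q→Y), position 4 (P→M).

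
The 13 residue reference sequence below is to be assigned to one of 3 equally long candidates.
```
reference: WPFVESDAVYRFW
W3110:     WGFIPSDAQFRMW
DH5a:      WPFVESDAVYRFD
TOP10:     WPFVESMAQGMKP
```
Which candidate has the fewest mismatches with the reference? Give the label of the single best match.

DH5a

Hamming distances to reference — W3110: 6; DH5a: 1; TOP10: 6.
Smallest is DH5a with 1 mismatch.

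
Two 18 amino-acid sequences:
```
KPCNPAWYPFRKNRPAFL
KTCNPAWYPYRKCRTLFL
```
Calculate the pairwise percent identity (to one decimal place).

72.2%

5 positions differ (2, 10, 13, 15, 16), so 13 of 18 match: 13/18 = 72.22%.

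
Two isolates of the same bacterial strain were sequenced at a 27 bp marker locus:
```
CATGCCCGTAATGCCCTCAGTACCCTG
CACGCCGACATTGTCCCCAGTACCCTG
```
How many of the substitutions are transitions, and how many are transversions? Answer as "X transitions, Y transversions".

5 transitions, 2 transversions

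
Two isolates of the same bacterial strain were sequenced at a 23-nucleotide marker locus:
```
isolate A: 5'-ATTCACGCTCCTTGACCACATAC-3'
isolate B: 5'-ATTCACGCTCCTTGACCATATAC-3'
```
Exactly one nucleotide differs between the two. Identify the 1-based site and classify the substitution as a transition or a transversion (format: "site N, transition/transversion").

site 19, transition

Site 19 changes C→T. C is a pyrimidine and T is a pyrimidine, so this is a transition.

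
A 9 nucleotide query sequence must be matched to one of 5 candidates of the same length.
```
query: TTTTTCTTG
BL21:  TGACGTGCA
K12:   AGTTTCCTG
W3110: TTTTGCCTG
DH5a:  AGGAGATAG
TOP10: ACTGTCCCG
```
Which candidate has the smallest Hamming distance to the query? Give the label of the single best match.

W3110

BL21 differs at 8 bases; K12 differs at 3 bases; W3110 differs at 2 bases; DH5a differs at 7 bases; TOP10 differs at 5 bases. The closest is W3110.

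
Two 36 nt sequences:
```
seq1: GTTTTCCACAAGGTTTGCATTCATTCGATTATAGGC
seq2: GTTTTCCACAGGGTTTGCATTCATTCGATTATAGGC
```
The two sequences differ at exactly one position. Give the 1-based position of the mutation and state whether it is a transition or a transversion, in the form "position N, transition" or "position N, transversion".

The sequences differ only at position 11: A→G (purine→purine), a transition.

position 11, transition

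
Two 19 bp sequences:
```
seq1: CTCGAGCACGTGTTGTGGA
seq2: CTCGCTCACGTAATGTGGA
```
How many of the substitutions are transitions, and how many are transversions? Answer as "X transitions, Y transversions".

1 transition, 3 transversions

Transitions (purine↔purine or pyrimidine↔pyrimidine): 12 G→A.
Transversions (purine↔pyrimidine): 5 A→C, 6 G→T, 13 T→A.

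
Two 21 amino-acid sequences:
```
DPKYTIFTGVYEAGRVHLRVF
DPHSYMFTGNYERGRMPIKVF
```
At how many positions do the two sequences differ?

10

Comparing position by position, 10 positions differ: 3 (K/H), 4 (Y/S), 5 (T/Y), 6 (I/M), 10 (V/N), 13 (A/R), 16 (V/M), 17 (H/P), 18 (L/I), 19 (R/K).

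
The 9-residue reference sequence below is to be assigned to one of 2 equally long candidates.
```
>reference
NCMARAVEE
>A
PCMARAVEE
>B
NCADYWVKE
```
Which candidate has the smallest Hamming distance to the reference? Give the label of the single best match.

Hamming distances to reference — A: 1; B: 5.
Smallest is A with 1 mismatch.

A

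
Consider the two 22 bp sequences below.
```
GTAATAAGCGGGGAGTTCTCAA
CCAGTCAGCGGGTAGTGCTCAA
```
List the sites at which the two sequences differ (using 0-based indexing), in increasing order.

Scanning 0-based: 0: G/C; 1: T/C; 3: A/G; 5: A/C; 12: G/T; 16: T/G.

0, 1, 3, 5, 12, 16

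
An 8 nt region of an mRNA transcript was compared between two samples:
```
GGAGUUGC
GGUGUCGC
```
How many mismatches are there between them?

Comparing position by position, 2 sites differ: 3 (A/U), 6 (U/C).

2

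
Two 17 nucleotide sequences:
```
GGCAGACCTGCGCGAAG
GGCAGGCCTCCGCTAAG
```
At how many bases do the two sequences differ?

3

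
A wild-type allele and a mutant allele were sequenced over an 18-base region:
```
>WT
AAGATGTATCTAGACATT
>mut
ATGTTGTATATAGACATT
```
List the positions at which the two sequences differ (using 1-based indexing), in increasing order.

2, 4, 10

Differences at position 2 (A→T), position 4 (A→T), position 10 (C→A).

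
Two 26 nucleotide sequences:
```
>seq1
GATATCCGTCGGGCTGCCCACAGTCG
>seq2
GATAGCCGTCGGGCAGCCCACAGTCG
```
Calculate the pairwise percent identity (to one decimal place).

92.3%

Mismatches at positions 5, 15 (1-based): 2 of 26.
Identical positions: 24/26 = 92.31% → 92.3%.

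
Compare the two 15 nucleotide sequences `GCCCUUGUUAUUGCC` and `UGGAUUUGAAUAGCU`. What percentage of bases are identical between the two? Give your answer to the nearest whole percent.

40%

9 positions differ (1, 2, 3, 4, 7, 8, 9, 12, 15), so 6 of 15 match: 6/15 = 40%.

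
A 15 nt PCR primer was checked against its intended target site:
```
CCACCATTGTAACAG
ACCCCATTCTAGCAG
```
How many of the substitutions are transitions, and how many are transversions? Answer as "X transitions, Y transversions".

1 transition, 3 transversions

Mismatches (1-based):
position 1: C→A (pyrimidine→purine, transversion)
position 3: A→C (purine→pyrimidine, transversion)
position 9: G→C (purine→pyrimidine, transversion)
position 12: A→G (purine→purine, transition)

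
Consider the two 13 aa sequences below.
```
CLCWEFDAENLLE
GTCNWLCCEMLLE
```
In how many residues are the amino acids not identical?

8

Comparing position by position, 8 residues differ: 1 (C/G), 2 (L/T), 4 (W/N), 5 (E/W), 6 (F/L), 7 (D/C), 8 (A/C), 10 (N/M).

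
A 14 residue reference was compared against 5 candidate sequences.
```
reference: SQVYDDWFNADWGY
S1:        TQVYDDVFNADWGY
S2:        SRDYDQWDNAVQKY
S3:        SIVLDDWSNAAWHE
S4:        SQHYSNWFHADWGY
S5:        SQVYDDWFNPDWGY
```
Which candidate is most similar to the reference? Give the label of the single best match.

S5

Hamming distances to reference — S1: 2; S2: 7; S3: 6; S4: 4; S5: 1.
Smallest is S5 with 1 mismatch.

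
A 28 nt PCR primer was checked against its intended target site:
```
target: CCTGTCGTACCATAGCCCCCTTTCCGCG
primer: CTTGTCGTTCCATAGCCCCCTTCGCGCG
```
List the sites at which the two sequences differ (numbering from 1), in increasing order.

Scanning 1-based: 2: C/T; 9: A/T; 23: T/C; 24: C/G.

2, 9, 23, 24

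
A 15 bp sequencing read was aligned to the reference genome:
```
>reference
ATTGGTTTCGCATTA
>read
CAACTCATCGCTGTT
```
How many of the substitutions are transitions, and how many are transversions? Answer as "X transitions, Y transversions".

1 transition, 9 transversions

Transitions (purine↔purine or pyrimidine↔pyrimidine): 6 T→C.
Transversions (purine↔pyrimidine): 1 A→C, 2 T→A, 3 T→A, 4 G→C, 5 G→T, 7 T→A, 12 A→T, 13 T→G, 15 A→T.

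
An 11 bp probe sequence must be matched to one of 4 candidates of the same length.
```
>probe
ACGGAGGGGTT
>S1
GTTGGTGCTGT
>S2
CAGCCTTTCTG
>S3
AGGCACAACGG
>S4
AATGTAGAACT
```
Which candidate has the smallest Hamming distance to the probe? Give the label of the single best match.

S1 differs at 8 bases; S2 differs at 9 bases; S3 differs at 8 bases; S4 differs at 7 bases. The closest is S4.

S4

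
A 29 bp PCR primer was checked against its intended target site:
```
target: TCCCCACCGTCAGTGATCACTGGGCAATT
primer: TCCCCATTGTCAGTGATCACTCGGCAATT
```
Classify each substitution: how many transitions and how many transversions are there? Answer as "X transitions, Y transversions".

2 transitions, 1 transversion

Mismatches (1-based):
site 7: C→T (pyrimidine→pyrimidine, transition)
site 8: C→T (pyrimidine→pyrimidine, transition)
site 22: G→C (purine→pyrimidine, transversion)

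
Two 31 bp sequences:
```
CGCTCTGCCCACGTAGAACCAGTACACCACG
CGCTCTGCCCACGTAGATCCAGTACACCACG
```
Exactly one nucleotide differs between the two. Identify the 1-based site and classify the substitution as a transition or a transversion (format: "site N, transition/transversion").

site 18, transversion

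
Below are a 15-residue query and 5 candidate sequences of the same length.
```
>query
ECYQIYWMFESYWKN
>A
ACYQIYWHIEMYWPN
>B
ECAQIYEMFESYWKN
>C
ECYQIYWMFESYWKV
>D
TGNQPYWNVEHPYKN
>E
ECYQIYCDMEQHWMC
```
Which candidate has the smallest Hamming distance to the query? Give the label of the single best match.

Hamming distances to query — A: 5; B: 2; C: 1; D: 9; E: 7.
Smallest is C with 1 mismatch.

C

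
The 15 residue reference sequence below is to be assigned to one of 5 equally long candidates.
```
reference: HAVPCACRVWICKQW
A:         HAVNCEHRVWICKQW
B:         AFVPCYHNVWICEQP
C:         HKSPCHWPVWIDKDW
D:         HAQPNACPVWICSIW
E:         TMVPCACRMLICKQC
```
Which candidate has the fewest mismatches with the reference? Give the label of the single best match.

A differs at 3 positions; B differs at 7 positions; C differs at 7 positions; D differs at 5 positions; E differs at 5 positions. The closest is A.

A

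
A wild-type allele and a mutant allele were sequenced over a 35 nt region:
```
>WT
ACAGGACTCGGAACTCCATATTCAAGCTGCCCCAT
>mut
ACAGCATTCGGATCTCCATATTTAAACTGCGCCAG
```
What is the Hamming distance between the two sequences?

7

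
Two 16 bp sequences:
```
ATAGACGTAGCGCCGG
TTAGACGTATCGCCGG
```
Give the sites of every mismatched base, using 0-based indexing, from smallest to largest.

0, 9

Differences at site 0 (A→T), site 9 (G→T).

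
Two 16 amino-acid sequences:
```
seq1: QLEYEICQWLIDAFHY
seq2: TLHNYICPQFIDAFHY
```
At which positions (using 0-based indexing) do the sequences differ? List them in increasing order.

0, 2, 3, 4, 7, 8, 9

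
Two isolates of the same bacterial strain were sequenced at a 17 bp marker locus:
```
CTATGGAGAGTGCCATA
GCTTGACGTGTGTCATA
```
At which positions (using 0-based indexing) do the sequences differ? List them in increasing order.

0, 1, 2, 5, 6, 8, 12

Differences at position 0 (C→G), position 1 (T→C), position 2 (A→T), position 5 (G→A), position 6 (A→C), position 8 (A→T), position 12 (C→T).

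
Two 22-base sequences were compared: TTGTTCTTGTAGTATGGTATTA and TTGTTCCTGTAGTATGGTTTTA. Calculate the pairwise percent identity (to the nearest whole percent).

Mismatches at positions 7, 19 (1-based): 2 of 22.
Identical positions: 20/22 = 90.91% → 91%.

91%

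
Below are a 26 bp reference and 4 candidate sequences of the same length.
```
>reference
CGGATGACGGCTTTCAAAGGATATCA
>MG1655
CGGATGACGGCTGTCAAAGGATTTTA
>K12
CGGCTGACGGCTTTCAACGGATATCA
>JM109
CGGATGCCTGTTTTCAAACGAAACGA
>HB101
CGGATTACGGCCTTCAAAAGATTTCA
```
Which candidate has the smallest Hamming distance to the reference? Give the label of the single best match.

MG1655 differs at 3 sites; K12 differs at 2 sites; JM109 differs at 7 sites; HB101 differs at 4 sites. The closest is K12.

K12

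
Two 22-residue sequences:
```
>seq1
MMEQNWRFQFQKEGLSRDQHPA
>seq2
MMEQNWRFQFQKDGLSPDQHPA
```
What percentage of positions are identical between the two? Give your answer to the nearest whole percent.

91%

Mismatches at positions 13, 17 (1-based): 2 of 22.
Identical positions: 20/22 = 90.91% → 91%.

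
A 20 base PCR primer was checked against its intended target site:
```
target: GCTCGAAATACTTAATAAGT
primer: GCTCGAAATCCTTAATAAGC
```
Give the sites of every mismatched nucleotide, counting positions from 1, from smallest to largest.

Differences at site 10 (A→C), site 20 (T→C).

10, 20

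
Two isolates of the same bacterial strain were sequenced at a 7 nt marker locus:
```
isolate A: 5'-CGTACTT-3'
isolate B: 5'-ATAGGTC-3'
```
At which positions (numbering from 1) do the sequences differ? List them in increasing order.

1, 2, 3, 4, 5, 7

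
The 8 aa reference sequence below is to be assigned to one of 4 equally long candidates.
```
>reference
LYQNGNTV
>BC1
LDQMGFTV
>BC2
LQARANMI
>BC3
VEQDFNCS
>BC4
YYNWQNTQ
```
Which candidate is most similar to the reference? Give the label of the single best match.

Hamming distances to reference — BC1: 3; BC2: 6; BC3: 6; BC4: 5.
Smallest is BC1 with 3 mismatches.

BC1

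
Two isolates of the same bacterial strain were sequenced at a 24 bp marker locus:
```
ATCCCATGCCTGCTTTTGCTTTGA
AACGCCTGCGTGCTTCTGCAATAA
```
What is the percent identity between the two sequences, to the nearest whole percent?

67%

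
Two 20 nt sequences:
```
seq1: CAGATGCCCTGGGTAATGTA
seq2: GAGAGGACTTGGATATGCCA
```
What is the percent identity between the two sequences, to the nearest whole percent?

Mismatches at positions 1, 5, 7, 9, 13, 16, 17, 18, 19 (1-based): 9 of 20.
Identical positions: 11/20 = 55% → 55%.

55%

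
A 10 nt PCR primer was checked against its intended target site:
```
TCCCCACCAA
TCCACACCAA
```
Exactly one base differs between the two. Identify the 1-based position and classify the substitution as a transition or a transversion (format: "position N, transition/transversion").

The sequences differ only at position 4: C→A (pyrimidine→purine), a transversion.

position 4, transversion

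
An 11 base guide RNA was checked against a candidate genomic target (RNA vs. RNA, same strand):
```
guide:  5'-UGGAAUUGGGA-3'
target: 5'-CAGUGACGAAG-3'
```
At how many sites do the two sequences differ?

9

The sequences differ at sites 1, 2, 4, 5, 6, 7, 9, 10, 11 (1-based) — 9 in total.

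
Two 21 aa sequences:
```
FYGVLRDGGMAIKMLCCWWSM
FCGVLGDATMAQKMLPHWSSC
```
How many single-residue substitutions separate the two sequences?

9

The sequences differ at residues 2, 6, 8, 9, 12, 16, 17, 19, 21 (1-based) — 9 in total.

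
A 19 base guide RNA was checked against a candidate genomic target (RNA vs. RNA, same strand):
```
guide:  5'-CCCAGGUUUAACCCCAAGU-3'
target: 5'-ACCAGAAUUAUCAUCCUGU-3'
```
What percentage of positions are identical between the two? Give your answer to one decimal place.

Mismatches at positions 1, 6, 7, 11, 13, 14, 16, 17 (1-based): 8 of 19.
Identical positions: 11/19 = 57.89% → 57.9%.

57.9%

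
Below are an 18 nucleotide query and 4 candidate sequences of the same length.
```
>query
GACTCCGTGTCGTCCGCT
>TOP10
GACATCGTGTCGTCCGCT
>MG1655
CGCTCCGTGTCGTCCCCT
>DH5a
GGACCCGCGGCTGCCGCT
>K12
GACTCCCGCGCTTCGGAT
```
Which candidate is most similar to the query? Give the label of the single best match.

TOP10

TOP10 differs at 2 sites; MG1655 differs at 3 sites; DH5a differs at 7 sites; K12 differs at 7 sites. The closest is TOP10.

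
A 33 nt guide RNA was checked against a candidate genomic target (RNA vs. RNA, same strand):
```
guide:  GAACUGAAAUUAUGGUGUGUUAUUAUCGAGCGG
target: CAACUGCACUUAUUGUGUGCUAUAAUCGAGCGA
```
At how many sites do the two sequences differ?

7

Comparing position by position, 7 sites differ: 1 (G/C), 7 (A/C), 9 (A/C), 14 (G/U), 20 (U/C), 24 (U/A), 33 (G/A).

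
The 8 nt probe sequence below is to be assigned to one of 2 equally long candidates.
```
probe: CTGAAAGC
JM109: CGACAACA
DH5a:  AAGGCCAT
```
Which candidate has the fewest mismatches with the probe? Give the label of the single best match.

JM109

JM109 differs at 5 positions; DH5a differs at 7 positions. The closest is JM109.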